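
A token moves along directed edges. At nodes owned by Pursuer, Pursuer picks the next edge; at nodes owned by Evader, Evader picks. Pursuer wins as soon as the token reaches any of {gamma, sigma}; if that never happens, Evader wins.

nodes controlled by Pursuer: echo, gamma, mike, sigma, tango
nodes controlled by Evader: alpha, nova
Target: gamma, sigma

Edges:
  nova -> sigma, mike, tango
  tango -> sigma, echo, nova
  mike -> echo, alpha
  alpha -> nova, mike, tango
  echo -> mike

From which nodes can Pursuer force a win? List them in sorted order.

gamma, sigma, tango

A0 = {gamma, sigma}
A1: add {tango} — tango (Pursuer) has tango→sigma.
A2 = A1; e.g. echo (Pursuer) has no edge into A1. Fixed point.
Pursuer's winning region = {gamma, sigma, tango}.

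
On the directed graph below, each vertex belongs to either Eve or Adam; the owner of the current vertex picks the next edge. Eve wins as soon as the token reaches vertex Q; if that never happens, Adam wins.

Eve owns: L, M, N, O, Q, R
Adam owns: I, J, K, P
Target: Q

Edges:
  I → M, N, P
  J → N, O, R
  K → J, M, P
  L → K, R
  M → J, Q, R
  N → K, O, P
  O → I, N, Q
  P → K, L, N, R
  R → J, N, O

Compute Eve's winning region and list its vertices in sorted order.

J, L, M, N, O, Q, R

A0 = {Q}
A1: add {M, O} — M (Eve) has M→Q; O (Eve) has O→Q.
A2: add {N, R} — N (Eve) has N→O; R (Eve) has R→O.
A3: add {J, L} — J (Adam): all of {N, O, R} already in; L (Eve) has L→R.
A4 = A3; e.g. I (Adam) can still go to P. Fixed point.
Eve's winning region = {J, L, M, N, O, Q, R}.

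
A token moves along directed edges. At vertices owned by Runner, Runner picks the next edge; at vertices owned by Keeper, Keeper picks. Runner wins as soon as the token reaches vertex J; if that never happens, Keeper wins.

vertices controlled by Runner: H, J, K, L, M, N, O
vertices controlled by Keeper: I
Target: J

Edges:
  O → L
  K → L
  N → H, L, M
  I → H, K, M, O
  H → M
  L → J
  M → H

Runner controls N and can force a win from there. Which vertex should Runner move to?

L

A0 = {J}
A1: add {L} — L (Runner) has L→J.
A2: add {K, N, O} — K (Runner) has K→L; N (Runner) has N→L; O (Runner) has O→L.
A3 = A2; e.g. H (Runner) has no edge into A2. Fixed point.
From N, successor L is in the attractor (rank 1); the other successors H, M are not.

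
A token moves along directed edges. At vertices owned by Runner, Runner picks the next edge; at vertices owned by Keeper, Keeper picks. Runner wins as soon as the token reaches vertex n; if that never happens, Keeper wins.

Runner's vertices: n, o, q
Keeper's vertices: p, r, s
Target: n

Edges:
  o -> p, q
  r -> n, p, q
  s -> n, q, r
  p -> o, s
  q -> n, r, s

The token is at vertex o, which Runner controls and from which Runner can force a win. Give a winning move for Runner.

A0 = {n}
A1: add {q} — q (Runner) has q→n.
A2: add {o} — o (Runner) has o→q.
A3 = A2; e.g. p (Keeper) can still go to s. Fixed point.
From o, successor q is in the attractor (rank 1); the other successor p is not.

q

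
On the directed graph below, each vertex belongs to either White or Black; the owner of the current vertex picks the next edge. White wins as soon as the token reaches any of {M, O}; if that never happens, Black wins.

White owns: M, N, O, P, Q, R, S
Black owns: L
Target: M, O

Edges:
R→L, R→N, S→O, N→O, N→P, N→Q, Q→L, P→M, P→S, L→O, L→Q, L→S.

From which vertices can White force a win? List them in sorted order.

M, N, O, P, R, S

A0 = {M, O}
A1: add {N, P, S} — N (White) has N→O; P (White) has P→M; S (White) has S→O.
A2: add {R} — R (White) has R→N.
A3 = A2; e.g. L (Black) can still go to Q. Fixed point.
White's winning region = {M, N, O, P, R, S}.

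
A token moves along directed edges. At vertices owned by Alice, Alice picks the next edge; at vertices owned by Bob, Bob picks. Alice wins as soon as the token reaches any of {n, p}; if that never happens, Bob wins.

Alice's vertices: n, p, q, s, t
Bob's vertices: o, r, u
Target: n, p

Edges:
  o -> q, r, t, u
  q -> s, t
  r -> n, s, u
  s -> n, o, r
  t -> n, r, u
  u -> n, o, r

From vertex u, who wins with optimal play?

A0 = {n, p}
A1: add {s, t} — s (Alice) has s→n; t (Alice) has t→n.
A2: add {q} — q (Alice) has q→s.
A3 = A2; e.g. o (Bob) can still go to r. Fixed point.
u never enters the attractor, so Bob can avoid the target forever.

Bob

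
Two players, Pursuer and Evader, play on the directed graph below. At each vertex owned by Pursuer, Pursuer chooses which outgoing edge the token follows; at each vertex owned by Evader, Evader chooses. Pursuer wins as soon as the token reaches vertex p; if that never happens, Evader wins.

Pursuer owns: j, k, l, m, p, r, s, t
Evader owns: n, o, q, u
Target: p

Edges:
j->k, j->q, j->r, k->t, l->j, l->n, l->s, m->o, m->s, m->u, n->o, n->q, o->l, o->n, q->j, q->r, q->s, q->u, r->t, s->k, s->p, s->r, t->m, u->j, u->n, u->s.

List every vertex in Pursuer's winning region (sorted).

j, k, l, m, p, r, s, t

A0 = {p}
A1: add {s} — s (Pursuer) has s→p.
A2: add {l, m} — l (Pursuer) has l→s; m (Pursuer) has m→s.
A3: add {t} — t (Pursuer) has t→m.
A4: add {k, r} — k (Pursuer) has k→t; r (Pursuer) has r→t.
A5: add {j} — j (Pursuer) has j→k.
A6 = A5; e.g. n (Evader) can still go to o. Fixed point.
Pursuer's winning region = {j, k, l, m, p, r, s, t}.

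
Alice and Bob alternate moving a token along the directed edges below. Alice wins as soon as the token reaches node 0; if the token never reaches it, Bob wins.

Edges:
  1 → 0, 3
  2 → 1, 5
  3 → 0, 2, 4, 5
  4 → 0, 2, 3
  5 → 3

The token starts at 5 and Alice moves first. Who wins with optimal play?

Bob

Track states (vertex, player-to-move).
A0 = {(0,Alice), (0,Bob)}
A1: add {(1,Alice), (3,Alice), (4,Alice)}.
A2: add {(1,Bob), (5,Bob)}.
A3: add {(2,Alice)}.
A4: add {(4,Bob)}.
A5 = A4; e.g. (2,Bob) stays out. (5,Alice) never enters ⇒ Bob avoids the target.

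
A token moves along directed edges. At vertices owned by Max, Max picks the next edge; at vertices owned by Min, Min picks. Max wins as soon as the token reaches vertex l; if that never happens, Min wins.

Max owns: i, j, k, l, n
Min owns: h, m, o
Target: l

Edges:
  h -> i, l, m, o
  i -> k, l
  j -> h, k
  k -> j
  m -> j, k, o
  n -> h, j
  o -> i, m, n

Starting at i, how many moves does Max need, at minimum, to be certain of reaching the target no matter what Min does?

A0 = {l}
A1: add {i} — i (Max) has i→l.
A2 = A1; e.g. h (Min) can still go to m. Fixed point.
i enters the attractor at level 1, so Max can force the target in 1 move from there.

1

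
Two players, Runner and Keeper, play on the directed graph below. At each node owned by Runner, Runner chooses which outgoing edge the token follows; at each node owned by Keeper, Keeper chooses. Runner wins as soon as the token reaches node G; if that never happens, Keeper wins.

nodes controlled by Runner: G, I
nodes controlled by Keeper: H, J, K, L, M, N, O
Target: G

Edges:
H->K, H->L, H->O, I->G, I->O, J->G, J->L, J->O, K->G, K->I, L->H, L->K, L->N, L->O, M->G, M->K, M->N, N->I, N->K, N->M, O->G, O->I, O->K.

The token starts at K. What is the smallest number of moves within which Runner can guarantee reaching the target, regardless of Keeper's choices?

2

A0 = {G}
A1: add {I} — I (Runner) has I→G.
A2: add {K} — K (Keeper): all of {G, I} already in.
K enters the attractor at level 2, so Runner can force the target in 2 moves from there.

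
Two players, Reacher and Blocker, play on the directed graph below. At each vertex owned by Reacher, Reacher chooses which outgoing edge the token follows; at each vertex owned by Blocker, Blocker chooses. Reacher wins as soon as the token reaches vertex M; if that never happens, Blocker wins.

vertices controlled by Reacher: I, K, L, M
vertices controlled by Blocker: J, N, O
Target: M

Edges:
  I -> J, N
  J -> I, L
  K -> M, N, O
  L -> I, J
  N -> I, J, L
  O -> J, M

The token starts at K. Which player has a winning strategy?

Reacher

A0 = {M}
A1: add {K} — K (Reacher) has K→M.
A2 = A1; e.g. I (Reacher) has no edge into A1. Fixed point.
K ∈ A1, so Reacher can force the target.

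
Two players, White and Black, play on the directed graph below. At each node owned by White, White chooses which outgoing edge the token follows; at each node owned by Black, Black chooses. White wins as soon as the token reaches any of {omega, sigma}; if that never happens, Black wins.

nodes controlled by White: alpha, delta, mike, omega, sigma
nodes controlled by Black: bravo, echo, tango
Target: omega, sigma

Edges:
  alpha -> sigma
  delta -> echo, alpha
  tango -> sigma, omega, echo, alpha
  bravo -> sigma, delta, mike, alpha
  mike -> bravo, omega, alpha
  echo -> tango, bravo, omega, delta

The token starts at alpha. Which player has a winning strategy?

A0 = {omega, sigma}
A1: add {alpha, mike} — mike (White) has mike→omega; alpha (White) has alpha→sigma.
alpha ∈ A1, so White can force the target.

White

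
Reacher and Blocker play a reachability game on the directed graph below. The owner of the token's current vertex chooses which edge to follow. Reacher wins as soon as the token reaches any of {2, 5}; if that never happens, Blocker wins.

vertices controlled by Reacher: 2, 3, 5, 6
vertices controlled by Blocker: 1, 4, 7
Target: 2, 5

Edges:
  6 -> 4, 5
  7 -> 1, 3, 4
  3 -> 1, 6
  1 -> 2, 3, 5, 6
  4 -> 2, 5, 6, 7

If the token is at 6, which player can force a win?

A0 = {2, 5}
A1: add {6} — 6 (Reacher) has 6→5.
6 ∈ A1, so Reacher can force the target.

Reacher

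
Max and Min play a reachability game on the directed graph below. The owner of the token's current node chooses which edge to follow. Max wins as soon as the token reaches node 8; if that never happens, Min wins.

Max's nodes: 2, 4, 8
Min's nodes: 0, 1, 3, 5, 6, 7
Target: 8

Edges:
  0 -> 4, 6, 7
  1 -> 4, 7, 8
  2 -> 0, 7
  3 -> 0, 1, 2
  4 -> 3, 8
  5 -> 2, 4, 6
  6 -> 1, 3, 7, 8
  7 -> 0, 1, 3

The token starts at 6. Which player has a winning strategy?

A0 = {8}
A1: add {4} — 4 (Max) has 4→8.
A2 = A1; e.g. 0 (Min) can still go to 6. Fixed point.
6 never enters the attractor, so Min can avoid the target forever.

Min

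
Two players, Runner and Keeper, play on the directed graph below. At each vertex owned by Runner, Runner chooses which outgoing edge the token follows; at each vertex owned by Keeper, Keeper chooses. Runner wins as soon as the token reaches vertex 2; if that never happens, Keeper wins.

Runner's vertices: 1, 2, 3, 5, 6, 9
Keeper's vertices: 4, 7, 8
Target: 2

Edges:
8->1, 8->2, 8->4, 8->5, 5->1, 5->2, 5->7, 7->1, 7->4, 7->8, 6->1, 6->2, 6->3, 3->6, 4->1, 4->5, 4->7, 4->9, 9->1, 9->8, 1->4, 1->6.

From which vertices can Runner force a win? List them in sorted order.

A0 = {2}
A1: add {5, 6} — 5 (Runner) has 5→2; 6 (Runner) has 6→2.
A2: add {1, 3} — 1 (Runner) has 1→6; 3 (Runner) has 3→6.
A3: add {9} — 9 (Runner) has 9→1.
A4 = A3; e.g. 4 (Keeper) can still go to 7. Fixed point.
Runner's winning region = {1, 2, 3, 5, 6, 9}.

1, 2, 3, 5, 6, 9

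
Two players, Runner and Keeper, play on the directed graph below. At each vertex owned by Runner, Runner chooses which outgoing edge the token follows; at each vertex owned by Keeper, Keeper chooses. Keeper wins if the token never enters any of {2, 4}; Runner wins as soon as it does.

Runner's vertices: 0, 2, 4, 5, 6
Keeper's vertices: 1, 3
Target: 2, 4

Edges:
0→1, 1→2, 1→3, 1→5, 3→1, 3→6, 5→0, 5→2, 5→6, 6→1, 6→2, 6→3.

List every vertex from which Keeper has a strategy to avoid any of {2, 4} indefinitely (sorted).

0, 1, 3

A0 = {2, 4}
A1: add {5, 6} — 5 (Runner) has 5→2; 6 (Runner) has 6→2.
A2 = A1; e.g. 0 (Runner) has no edge into A1. Fixed point.
Runner's attractor = {2, 4, 5, 6}; Keeper avoids the target exactly from the complement.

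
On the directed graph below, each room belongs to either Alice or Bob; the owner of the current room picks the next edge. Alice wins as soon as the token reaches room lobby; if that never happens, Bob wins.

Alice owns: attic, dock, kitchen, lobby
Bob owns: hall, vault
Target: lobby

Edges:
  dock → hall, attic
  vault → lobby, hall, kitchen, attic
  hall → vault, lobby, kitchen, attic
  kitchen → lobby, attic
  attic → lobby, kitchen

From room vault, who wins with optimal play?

Bob

A0 = {lobby}
A1: add {attic, kitchen} — kitchen (Alice) has kitchen→lobby; attic (Alice) has attic→lobby.
A2: add {dock} — dock (Alice) has dock→attic.
A3 = A2; e.g. vault (Bob) can still go to hall. Fixed point.
vault never enters the attractor, so Bob can avoid the target forever.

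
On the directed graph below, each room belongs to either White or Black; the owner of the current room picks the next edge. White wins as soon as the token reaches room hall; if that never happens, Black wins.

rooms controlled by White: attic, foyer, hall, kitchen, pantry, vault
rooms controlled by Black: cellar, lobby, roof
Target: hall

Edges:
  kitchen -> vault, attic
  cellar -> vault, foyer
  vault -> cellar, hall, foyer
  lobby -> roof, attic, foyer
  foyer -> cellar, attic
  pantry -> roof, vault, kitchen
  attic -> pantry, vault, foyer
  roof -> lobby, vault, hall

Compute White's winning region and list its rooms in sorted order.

A0 = {hall}
A1: add {vault} — vault (White) has vault→hall.
A2: add {attic, kitchen, pantry} — pantry (White) has pantry→vault; attic (White) has attic→vault; kitchen (White) has kitchen→vault.
A3: add {foyer} — foyer (White) has foyer→attic.
A4: add {cellar} — cellar (Black): all of {vault, foyer} already in.
A5 = A4; e.g. lobby (Black) can still go to roof. Fixed point.
White's winning region = {attic, cellar, foyer, hall, kitchen, pantry, vault}.

attic, cellar, foyer, hall, kitchen, pantry, vault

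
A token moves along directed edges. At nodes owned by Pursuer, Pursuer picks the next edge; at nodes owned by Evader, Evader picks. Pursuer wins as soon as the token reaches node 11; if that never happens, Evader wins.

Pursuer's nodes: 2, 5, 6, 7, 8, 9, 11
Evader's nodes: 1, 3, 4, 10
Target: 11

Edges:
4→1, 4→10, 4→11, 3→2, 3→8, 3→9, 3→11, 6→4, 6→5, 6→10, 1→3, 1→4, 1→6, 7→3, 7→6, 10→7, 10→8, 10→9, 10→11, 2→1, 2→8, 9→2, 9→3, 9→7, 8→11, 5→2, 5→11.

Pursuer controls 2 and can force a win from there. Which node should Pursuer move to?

8

A0 = {11}
A1: add {5, 8} — 5 (Pursuer) has 5→11; 8 (Pursuer) has 8→11.
A2: add {2, 6} — 2 (Pursuer) has 2→8; 6 (Pursuer) has 6→5.
A3: add {7, 9} — 7 (Pursuer) has 7→6; 9 (Pursuer) has 9→2.
A4: add {3, 10} — 3 (Evader): all of {2, 8, 9, 11} already in; 10 (Evader): all of {7, 8, 9, 11} already in.
A5 = A4; e.g. 1 (Evader) can still go to 4. Fixed point.
From 2, successor 8 is in the attractor (rank 1); the other successor 1 is not.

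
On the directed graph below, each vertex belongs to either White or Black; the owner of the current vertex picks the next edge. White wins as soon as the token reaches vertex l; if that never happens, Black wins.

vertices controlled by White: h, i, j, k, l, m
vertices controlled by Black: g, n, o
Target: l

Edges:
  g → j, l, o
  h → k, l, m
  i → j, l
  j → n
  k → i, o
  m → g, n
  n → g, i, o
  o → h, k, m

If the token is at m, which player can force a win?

A0 = {l}
A1: add {h, i} — h (White) has h→l; i (White) has i→l.
A2: add {k} — k (White) has k→i.
A3 = A2; e.g. g (Black) can still go to j. Fixed point.
m never enters the attractor, so Black can avoid the target forever.

Black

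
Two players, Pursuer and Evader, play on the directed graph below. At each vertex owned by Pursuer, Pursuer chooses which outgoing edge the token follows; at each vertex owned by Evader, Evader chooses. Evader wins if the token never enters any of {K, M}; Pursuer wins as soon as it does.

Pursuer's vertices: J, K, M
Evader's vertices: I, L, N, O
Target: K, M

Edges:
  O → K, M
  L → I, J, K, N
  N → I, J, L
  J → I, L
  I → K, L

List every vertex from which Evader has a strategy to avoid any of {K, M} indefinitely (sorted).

A0 = {K, M}
A1: add {O} — O (Evader): all of {K, M} already in.
A2 = A1; e.g. I (Evader) can still go to L. Fixed point.
Pursuer's attractor = {K, M, O}; Evader avoids the target exactly from the complement.

I, J, L, N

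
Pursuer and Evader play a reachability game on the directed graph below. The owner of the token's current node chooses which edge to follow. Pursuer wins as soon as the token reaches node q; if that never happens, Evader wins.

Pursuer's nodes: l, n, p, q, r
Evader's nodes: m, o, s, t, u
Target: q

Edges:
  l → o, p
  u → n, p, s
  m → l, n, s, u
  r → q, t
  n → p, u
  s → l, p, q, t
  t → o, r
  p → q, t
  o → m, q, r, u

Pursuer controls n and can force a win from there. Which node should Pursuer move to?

A0 = {q}
A1: add {p, r} — p (Pursuer) has p→q; r (Pursuer) has r→q.
A2: add {l, n} — l (Pursuer) has l→p; n (Pursuer) has n→p.
A3 = A2; e.g. m (Evader) can still go to s. Fixed point.
From n, successor p is in the attractor (rank 1); the other successor u is not.

p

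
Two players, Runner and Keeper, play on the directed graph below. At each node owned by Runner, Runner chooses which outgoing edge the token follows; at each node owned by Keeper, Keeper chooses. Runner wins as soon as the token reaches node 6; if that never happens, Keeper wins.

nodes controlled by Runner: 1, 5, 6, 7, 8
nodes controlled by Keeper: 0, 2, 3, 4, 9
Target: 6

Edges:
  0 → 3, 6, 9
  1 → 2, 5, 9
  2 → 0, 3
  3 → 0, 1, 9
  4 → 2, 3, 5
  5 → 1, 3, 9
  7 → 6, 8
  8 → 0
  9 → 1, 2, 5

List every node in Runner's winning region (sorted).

A0 = {6}
A1: add {7} — 7 (Runner) has 7→6.
A2 = A1; e.g. 0 (Keeper) can still go to 3. Fixed point.
Runner's winning region = {6, 7}.

6, 7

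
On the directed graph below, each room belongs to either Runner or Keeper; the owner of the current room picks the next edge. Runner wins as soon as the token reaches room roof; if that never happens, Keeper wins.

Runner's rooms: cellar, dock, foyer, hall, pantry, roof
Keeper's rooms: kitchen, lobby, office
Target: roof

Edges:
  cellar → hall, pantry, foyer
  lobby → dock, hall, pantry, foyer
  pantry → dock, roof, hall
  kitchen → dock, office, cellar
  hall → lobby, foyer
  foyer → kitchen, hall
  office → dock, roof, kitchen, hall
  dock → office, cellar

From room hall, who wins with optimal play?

Keeper

A0 = {roof}
A1: add {pantry} — pantry (Runner) has pantry→roof.
A2: add {cellar} — cellar (Runner) has cellar→pantry.
A3: add {dock} — dock (Runner) has dock→cellar.
A4 = A3; e.g. office (Keeper) can still go to kitchen. Fixed point.
hall never enters the attractor, so Keeper can avoid the target forever.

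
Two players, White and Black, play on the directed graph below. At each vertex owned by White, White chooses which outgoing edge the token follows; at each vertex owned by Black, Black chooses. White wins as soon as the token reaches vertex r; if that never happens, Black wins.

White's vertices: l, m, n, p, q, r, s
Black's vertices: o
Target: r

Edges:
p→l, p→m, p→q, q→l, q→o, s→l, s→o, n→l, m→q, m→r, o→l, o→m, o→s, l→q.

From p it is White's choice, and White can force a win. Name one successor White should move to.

A0 = {r}
A1: add {m} — m (White) has m→r.
A2: add {p} — p (White) has p→m.
A3 = A2; e.g. l (White) has no edge into A2. Fixed point.
From p, successor m is in the attractor (rank 1); the other successors l, q are not.

m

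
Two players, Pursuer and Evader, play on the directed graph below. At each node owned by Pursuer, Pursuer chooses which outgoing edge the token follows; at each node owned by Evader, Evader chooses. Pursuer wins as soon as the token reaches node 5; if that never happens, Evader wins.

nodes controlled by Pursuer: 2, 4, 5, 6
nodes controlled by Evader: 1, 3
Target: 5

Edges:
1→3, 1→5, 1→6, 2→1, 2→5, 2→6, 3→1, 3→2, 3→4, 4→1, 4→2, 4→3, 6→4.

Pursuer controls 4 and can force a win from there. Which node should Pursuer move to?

2

A0 = {5}
A1: add {2} — 2 (Pursuer) has 2→5.
A2: add {4} — 4 (Pursuer) has 4→2.
A3: add {6} — 6 (Pursuer) has 6→4.
A4 = A3; e.g. 1 (Evader) can still go to 3. Fixed point.
From 4, successor 2 is in the attractor (rank 1); the other successors 1, 3 are not.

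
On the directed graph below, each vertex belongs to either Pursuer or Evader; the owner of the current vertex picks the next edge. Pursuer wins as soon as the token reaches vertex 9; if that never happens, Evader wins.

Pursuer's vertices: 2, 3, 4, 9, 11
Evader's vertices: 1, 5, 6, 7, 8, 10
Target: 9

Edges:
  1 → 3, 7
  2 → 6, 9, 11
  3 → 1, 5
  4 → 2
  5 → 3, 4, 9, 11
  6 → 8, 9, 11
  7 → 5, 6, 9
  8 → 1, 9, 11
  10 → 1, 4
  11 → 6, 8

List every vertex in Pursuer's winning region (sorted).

A0 = {9}
A1: add {2} — 2 (Pursuer) has 2→9.
A2: add {4} — 4 (Pursuer) has 4→2.
A3 = A2; e.g. 1 (Evader) can still go to 3. Fixed point.
Pursuer's winning region = {2, 4, 9}.

2, 4, 9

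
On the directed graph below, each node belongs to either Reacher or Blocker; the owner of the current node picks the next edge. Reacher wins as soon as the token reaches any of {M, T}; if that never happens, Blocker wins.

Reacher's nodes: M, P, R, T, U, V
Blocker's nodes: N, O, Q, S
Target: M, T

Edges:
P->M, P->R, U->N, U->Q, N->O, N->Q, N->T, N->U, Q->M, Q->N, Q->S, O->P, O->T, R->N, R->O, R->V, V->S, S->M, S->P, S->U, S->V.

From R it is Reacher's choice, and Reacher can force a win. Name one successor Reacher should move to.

A0 = {M, T}
A1: add {P} — P (Reacher) has P→M.
A2: add {O} — O (Blocker): all of {P, T} already in.
A3: add {R} — R (Reacher) has R→O.
A4 = A3; e.g. N (Blocker) can still go to Q. Fixed point.
From R, successor O is in the attractor (rank 2); the other successors N, V are not.

O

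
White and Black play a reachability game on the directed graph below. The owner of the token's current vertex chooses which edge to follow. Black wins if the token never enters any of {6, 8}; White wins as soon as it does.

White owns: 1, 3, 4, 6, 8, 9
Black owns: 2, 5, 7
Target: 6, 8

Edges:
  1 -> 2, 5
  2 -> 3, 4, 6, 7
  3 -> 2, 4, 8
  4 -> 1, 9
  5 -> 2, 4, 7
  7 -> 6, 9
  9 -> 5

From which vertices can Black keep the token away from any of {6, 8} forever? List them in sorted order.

1, 2, 4, 5, 7, 9

A0 = {6, 8}
A1: add {3} — 3 (White) has 3→8.
A2 = A1; e.g. 1 (White) has no edge into A1. Fixed point.
White's attractor = {3, 6, 8}; Black avoids the target exactly from the complement.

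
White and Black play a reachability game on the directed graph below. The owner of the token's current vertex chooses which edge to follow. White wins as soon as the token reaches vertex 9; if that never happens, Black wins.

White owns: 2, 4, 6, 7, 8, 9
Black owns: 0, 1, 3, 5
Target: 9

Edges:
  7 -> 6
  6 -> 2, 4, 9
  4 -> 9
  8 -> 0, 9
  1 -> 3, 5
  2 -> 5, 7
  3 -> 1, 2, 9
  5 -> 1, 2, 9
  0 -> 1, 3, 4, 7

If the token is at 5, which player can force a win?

A0 = {9}
A1: add {4, 6, 8} — 4 (White) has 4→9; 6 (White) has 6→9; 8 (White) has 8→9.
A2: add {7} — 7 (White) has 7→6.
A3: add {2} — 2 (White) has 2→7.
A4 = A3; e.g. 0 (Black) can still go to 1. Fixed point.
5 never enters the attractor, so Black can avoid the target forever.

Black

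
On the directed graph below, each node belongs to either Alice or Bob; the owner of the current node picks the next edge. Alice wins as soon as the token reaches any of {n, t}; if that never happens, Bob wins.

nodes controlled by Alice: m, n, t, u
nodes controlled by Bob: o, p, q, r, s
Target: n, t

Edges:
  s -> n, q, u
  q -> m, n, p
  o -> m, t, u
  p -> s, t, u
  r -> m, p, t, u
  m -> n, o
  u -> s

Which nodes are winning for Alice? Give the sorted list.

m, n, t

A0 = {n, t}
A1: add {m} — m (Alice) has m→n.
A2 = A1; e.g. o (Bob) can still go to u. Fixed point.
Alice's winning region = {m, n, t}.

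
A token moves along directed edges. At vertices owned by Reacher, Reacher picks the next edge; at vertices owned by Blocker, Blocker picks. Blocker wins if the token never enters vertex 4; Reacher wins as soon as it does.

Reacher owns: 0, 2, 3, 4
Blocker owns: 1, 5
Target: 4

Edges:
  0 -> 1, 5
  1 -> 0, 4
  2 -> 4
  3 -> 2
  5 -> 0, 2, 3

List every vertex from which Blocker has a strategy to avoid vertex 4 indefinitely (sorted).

A0 = {4}
A1: add {2} — 2 (Reacher) has 2→4.
A2: add {3} — 3 (Reacher) has 3→2.
A3 = A2; e.g. 0 (Reacher) has no edge into A2. Fixed point.
Reacher's attractor = {2, 3, 4}; Blocker avoids the target exactly from the complement.

0, 1, 5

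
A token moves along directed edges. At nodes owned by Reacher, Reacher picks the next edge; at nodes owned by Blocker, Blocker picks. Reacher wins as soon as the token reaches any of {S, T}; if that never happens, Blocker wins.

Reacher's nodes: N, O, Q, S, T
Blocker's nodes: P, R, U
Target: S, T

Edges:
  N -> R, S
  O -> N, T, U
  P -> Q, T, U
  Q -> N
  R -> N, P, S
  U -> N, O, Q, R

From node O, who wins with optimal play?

Reacher

A0 = {S, T}
A1: add {N, O} — N (Reacher) has N→S; O (Reacher) has O→T.
O ∈ A1, so Reacher can force the target.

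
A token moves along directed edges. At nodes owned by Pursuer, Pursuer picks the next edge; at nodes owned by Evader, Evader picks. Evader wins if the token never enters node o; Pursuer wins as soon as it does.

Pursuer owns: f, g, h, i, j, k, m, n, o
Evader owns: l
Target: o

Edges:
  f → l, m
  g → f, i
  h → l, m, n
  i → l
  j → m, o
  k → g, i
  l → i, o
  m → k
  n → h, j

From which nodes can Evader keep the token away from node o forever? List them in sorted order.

f, g, i, k, l, m

A0 = {o}
A1: add {j} — j (Pursuer) has j→o.
A2: add {n} — n (Pursuer) has n→j.
A3: add {h} — h (Pursuer) has h→n.
A4 = A3; e.g. f (Pursuer) has no edge into A3. Fixed point.
Pursuer's attractor = {h, j, n, o}; Evader avoids the target exactly from the complement.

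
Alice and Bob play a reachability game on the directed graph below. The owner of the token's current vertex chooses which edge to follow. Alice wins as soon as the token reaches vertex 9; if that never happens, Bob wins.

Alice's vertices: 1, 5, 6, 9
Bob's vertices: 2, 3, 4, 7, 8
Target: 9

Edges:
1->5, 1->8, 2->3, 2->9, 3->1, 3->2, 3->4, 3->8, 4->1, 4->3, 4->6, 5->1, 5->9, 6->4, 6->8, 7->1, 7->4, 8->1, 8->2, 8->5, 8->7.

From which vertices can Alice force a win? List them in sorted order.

1, 5, 9

A0 = {9}
A1: add {5} — 5 (Alice) has 5→9.
A2: add {1} — 1 (Alice) has 1→5.
A3 = A2; e.g. 2 (Bob) can still go to 3. Fixed point.
Alice's winning region = {1, 5, 9}.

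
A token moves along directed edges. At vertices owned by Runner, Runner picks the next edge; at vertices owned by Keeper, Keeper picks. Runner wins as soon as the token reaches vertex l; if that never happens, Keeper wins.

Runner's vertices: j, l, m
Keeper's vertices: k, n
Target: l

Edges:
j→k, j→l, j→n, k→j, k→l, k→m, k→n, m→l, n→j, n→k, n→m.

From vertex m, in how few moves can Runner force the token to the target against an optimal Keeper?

A0 = {l}
A1: add {j, m} — j (Runner) has j→l; m (Runner) has m→l.
A2 = A1; e.g. k (Keeper) can still go to n. Fixed point.
m enters the attractor at level 1, so Runner can force the target in 1 move from there.

1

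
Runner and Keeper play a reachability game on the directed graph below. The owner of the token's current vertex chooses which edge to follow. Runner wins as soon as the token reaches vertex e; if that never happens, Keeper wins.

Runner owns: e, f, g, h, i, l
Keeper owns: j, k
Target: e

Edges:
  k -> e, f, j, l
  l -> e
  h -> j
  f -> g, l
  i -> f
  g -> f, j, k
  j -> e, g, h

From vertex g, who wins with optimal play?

Runner

A0 = {e}
A1: add {l} — l (Runner) has l→e.
A2: add {f} — f (Runner) has f→l.
A3: add {g, i} — g (Runner) has g→f; i (Runner) has i→f.
A4 = A3; e.g. h (Runner) has no edge into A3. Fixed point.
g ∈ A3, so Runner can force the target.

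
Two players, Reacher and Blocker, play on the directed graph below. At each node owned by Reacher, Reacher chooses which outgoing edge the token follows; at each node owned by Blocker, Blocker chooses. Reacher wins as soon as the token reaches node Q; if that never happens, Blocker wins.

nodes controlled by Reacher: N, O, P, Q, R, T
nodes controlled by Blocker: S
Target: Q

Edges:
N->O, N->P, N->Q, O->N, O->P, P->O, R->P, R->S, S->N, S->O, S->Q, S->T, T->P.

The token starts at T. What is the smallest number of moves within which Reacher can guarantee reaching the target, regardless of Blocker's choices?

4

A0 = {Q}
A1: add {N} — N (Reacher) has N→Q.
A2: add {O} — O (Reacher) has O→N.
A3: add {P} — P (Reacher) has P→O.
A4: add {R, T} — R (Reacher) has R→P; T (Reacher) has T→P.
T enters the attractor at level 4, so Reacher can force the target in 4 moves from there.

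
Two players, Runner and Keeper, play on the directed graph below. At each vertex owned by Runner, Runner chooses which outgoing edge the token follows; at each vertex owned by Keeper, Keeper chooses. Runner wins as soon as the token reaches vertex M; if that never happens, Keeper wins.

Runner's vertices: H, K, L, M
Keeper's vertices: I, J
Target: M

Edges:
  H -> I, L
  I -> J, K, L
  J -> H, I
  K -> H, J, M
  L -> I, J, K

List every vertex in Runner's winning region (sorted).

H, K, L, M

A0 = {M}
A1: add {K} — K (Runner) has K→M.
A2: add {L} — L (Runner) has L→K.
A3: add {H} — H (Runner) has H→L.
A4 = A3; e.g. I (Keeper) can still go to J. Fixed point.
Runner's winning region = {H, K, L, M}.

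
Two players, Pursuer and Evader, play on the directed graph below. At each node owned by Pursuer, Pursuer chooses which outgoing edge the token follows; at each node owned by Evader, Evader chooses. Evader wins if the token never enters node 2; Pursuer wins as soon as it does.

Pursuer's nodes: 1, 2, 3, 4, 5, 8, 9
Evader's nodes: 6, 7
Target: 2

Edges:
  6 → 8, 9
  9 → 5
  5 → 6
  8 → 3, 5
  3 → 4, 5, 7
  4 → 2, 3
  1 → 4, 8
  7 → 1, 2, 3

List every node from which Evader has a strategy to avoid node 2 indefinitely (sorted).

5, 6, 9

A0 = {2}
A1: add {4} — 4 (Pursuer) has 4→2.
A2: add {1, 3} — 1 (Pursuer) has 1→4; 3 (Pursuer) has 3→4.
A3: add {7, 8} — 7 (Evader): all of {1, 2, 3} already in; 8 (Pursuer) has 8→3.
A4 = A3; e.g. 5 (Pursuer) has no edge into A3. Fixed point.
Pursuer's attractor = {1, 2, 3, 4, 7, 8}; Evader avoids the target exactly from the complement.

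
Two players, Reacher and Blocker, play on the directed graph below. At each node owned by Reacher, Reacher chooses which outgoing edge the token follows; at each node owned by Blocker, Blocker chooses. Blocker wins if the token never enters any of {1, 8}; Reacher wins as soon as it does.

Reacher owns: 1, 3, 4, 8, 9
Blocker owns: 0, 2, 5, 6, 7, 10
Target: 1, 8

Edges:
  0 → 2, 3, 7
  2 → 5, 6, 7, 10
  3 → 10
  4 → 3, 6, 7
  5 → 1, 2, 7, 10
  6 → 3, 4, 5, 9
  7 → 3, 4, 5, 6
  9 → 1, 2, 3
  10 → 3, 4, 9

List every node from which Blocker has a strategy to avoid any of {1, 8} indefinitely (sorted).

0, 2, 3, 4, 5, 6, 7, 10

A0 = {1, 8}
A1: add {9} — 9 (Reacher) has 9→1.
A2 = A1; e.g. 0 (Blocker) can still go to 2. Fixed point.
Reacher's attractor = {1, 8, 9}; Blocker avoids the target exactly from the complement.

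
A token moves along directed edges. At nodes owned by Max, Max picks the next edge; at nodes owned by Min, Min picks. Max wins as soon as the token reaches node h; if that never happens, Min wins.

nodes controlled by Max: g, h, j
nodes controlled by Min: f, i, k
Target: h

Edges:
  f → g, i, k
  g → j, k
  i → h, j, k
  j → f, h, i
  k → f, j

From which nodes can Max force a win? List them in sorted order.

A0 = {h}
A1: add {j} — j (Max) has j→h.
A2: add {g} — g (Max) has g→j.
A3 = A2; e.g. f (Min) can still go to i. Fixed point.
Max's winning region = {g, h, j}.

g, h, j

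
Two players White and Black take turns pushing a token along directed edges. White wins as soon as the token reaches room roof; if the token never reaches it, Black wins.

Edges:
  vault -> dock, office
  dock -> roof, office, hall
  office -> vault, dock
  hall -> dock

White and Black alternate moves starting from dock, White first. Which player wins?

Track states (vertex, player-to-move).
A0 = {(roof,White), (roof,Black)}
A1: add {(dock,White)}.
(dock,White) ∈ A1 ⇒ White forces the target.

White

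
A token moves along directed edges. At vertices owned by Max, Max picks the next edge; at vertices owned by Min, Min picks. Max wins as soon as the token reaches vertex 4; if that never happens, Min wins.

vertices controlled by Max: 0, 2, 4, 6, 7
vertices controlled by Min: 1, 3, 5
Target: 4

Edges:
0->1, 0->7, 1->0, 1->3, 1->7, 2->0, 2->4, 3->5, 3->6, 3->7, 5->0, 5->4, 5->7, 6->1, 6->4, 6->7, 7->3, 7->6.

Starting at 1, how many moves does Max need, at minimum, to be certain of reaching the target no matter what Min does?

A0 = {4}
A1: add {2, 6} — 2 (Max) has 2→4; 6 (Max) has 6→4.
A2: add {7} — 7 (Max) has 7→6.
A3: add {0} — 0 (Max) has 0→7.
A4: add {5} — 5 (Min): all of {0, 4, 7} already in.
A5: add {3} — 3 (Min): all of {5, 6, 7} already in.
A6: add {1} — 1 (Min): all of {0, 3, 7} already in.
A6 = all vertices. Fixed point.
1 enters the attractor at level 6, so Max can force the target in 6 moves from there.

6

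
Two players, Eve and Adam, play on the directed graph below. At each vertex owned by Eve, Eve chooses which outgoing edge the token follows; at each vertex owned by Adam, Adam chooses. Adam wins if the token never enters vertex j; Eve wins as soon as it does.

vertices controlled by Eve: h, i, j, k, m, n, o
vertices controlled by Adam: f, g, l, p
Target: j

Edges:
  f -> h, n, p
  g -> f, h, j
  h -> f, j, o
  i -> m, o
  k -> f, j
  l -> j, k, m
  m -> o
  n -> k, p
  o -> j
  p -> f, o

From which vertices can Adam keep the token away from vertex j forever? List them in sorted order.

A0 = {j}
A1: add {h, k, o} — h (Eve) has h→j; k (Eve) has k→j; o (Eve) has o→j.
A2: add {i, m, n} — i (Eve) has i→o; m (Eve) has m→o; n (Eve) has n→k.
A3: add {l} — l (Adam): all of {j, k, m} already in.
A4 = A3; e.g. f (Adam) can still go to p. Fixed point.
Eve's attractor = {h, i, j, k, l, m, n, o}; Adam avoids the target exactly from the complement.

f, g, p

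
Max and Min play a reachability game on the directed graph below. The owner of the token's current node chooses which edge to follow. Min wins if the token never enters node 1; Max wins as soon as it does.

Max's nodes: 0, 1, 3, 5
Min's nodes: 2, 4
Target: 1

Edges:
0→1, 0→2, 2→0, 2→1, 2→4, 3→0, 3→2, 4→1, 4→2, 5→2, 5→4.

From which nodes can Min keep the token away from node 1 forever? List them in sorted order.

A0 = {1}
A1: add {0} — 0 (Max) has 0→1.
A2: add {3} — 3 (Max) has 3→0.
A3 = A2; e.g. 2 (Min) can still go to 4. Fixed point.
Max's attractor = {0, 1, 3}; Min avoids the target exactly from the complement.

2, 4, 5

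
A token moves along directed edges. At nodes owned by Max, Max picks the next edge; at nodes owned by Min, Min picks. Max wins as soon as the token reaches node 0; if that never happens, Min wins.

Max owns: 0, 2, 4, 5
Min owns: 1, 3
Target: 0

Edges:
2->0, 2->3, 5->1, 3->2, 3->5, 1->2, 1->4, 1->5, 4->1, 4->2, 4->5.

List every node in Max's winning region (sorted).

0, 2, 4

A0 = {0}
A1: add {2} — 2 (Max) has 2→0.
A2: add {4} — 4 (Max) has 4→2.
A3 = A2; e.g. 1 (Min) can still go to 5. Fixed point.
Max's winning region = {0, 2, 4}.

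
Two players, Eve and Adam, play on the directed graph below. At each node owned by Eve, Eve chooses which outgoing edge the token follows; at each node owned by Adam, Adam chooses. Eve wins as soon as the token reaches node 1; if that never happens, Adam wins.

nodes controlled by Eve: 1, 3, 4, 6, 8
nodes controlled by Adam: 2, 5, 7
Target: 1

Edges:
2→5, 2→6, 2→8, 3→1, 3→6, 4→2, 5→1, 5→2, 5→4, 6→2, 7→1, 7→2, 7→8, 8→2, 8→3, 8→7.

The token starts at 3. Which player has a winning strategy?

Eve

A0 = {1}
A1: add {3} — 3 (Eve) has 3→1.
3 ∈ A1, so Eve can force the target.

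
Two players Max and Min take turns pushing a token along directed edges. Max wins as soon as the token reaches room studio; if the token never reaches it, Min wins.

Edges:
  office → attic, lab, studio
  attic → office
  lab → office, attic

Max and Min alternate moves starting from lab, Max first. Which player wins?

Track states (vertex, player-to-move).
A0 = {(studio,Max), (studio,Min)}
A1: add {(office,Max)}.
A2: add {(attic,Min)}.
A3: add {(lab,Max)}.
(lab,Max) ∈ A3 ⇒ Max forces the target.

Max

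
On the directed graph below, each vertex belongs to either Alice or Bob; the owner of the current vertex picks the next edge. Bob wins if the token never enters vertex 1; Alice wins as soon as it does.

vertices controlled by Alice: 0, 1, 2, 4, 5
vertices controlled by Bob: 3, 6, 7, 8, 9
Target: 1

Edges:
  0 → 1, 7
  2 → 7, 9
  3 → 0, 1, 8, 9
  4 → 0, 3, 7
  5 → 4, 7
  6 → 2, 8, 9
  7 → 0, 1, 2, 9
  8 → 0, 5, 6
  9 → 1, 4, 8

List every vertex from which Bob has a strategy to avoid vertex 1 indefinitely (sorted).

A0 = {1}
A1: add {0} — 0 (Alice) has 0→1.
A2: add {4} — 4 (Alice) has 4→0.
A3: add {5} — 5 (Alice) has 5→4.
A4 = A3; e.g. 2 (Alice) has no edge into A3. Fixed point.
Alice's attractor = {0, 1, 4, 5}; Bob avoids the target exactly from the complement.

2, 3, 6, 7, 8, 9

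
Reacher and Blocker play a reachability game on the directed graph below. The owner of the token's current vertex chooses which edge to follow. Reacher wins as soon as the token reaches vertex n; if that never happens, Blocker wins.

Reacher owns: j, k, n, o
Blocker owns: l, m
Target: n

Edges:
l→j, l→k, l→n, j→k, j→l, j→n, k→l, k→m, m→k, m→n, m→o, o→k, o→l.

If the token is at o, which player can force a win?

A0 = {n}
A1: add {j} — j (Reacher) has j→n.
A2 = A1; e.g. k (Reacher) has no edge into A1. Fixed point.
o never enters the attractor, so Blocker can avoid the target forever.

Blocker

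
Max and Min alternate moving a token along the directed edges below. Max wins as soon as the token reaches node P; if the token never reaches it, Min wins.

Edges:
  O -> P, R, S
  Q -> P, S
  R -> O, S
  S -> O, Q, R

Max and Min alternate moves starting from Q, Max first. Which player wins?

Track states (vertex, player-to-move).
A0 = {(P,Max), (P,Min)}
A1: add {(O,Max), (Q,Max)}.
(Q,Max) ∈ A1 ⇒ Max forces the target.

Max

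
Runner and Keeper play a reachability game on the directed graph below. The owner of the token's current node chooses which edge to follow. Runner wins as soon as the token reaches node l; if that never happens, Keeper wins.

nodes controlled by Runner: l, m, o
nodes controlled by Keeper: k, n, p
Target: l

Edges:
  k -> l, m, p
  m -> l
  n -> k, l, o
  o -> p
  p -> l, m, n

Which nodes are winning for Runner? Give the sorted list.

A0 = {l}
A1: add {m} — m (Runner) has m→l.
A2 = A1; e.g. k (Keeper) can still go to p. Fixed point.
Runner's winning region = {l, m}.

l, m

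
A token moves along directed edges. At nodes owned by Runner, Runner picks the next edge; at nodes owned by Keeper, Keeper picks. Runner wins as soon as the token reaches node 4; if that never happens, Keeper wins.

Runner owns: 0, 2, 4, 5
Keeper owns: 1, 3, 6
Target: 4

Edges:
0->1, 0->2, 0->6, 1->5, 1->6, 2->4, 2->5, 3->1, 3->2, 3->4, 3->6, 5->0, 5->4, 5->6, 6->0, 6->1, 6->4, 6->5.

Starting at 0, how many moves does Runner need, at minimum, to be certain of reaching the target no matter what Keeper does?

2

A0 = {4}
A1: add {2, 5} — 2 (Runner) has 2→4; 5 (Runner) has 5→4.
A2: add {0} — 0 (Runner) has 0→2.
A3 = A2; e.g. 1 (Keeper) can still go to 6. Fixed point.
0 enters the attractor at level 2, so Runner can force the target in 2 moves from there.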